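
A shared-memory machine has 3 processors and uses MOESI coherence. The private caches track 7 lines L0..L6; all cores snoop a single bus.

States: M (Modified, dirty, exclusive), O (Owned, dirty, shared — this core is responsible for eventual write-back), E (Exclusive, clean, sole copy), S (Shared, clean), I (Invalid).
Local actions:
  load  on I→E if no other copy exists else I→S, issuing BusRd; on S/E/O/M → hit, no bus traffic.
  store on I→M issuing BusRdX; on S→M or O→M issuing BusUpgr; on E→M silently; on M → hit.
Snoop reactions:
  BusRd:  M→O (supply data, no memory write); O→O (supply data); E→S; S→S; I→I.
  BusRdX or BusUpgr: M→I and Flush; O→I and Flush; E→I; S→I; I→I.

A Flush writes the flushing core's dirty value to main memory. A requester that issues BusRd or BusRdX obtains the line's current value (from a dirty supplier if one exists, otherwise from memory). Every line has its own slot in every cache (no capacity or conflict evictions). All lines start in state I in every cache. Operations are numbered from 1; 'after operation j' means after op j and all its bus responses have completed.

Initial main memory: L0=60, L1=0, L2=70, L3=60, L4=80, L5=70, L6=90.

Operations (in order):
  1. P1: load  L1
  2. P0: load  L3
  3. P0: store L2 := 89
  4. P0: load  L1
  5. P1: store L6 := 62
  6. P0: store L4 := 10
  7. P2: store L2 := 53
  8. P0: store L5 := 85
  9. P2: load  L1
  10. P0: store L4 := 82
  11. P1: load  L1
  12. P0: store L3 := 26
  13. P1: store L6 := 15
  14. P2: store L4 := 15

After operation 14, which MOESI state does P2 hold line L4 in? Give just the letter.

step 1: P1: load  L1  ⟶  IEI  (L1)  txn=BusRd  M[L1]=0
step 2: P0: load  L3  ⟶  EII  (L3)  txn=BusRd  M[L3]=60
step 3: P0: store L2 := 89  ⟶  MII  (L2)  txn=BusRdX  M[L2]=70
step 4: P0: load  L1  ⟶  SSI  (L1)  txn=BusRd  M[L1]=0
step 5: P1: store L6 := 62  ⟶  IMI  (L6)  txn=BusRdX  M[L6]=90
step 6: P0: store L4 := 10  ⟶  MII  (L4)  txn=BusRdX  M[L4]=80
step 7: P2: store L2 := 53  ⟶  IIM  (L2)  txn=BusRdX+Flush  M[L2]=89
step 8: P0: store L5 := 85  ⟶  MII  (L5)  txn=BusRdX  M[L5]=70
step 9: P2: load  L1  ⟶  SSS  (L1)  txn=BusRd  M[L1]=0
step 10: P0: store L4 := 82  ⟶  MII  (L4)  txn=∅  M[L4]=80
step 11: P1: load  L1  ⟶  SSS  (L1)  txn=∅  M[L1]=0
step 12: P0: store L3 := 26  ⟶  MII  (L3)  txn=∅  M[L3]=60
step 13: P1: store L6 := 15  ⟶  IMI  (L6)  txn=∅  M[L6]=90
step 14: P2: store L4 := 15  ⟶  IIM  (L4)  txn=BusRdX+Flush  M[L4]=82

state = M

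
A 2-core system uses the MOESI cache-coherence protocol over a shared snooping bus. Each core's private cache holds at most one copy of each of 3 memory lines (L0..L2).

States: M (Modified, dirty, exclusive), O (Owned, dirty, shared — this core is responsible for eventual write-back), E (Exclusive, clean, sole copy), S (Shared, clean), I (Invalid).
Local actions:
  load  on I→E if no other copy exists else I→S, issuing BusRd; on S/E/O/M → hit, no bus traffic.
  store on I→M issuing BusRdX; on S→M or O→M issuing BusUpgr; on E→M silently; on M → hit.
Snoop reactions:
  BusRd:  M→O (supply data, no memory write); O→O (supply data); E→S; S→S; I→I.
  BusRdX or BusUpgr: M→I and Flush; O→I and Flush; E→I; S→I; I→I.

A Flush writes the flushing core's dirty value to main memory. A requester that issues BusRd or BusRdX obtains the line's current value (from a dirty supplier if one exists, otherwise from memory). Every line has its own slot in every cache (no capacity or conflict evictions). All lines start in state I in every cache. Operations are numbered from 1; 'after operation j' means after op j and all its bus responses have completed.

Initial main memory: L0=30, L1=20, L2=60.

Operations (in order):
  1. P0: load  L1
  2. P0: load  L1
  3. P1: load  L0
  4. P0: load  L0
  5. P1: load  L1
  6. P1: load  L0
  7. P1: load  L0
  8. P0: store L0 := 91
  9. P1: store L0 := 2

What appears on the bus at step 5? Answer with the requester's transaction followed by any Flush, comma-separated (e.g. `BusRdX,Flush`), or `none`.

bus = BusRd

[1] P0: load  L1 | P0:E(20), P1:I | bus: BusRd
[2] P0: load  L1 | P0:E(20), P1:I | bus: none
[3] P1: load  L0 | P0:I, P1:E(30) | bus: BusRd
[4] P0: load  L0 | P0:S(30), P1:S(30) | bus: BusRd
[5] P1: load  L1 | P0:S(20), P1:S(20) | bus: BusRd
[6] P1: load  L0 | P0:S(30), P1:S(30) | bus: none
[7] P1: load  L0 | P0:S(30), P1:S(30) | bus: none
[8] P0: store L0 := 91 | P0:M(91), P1:I | bus: BusUpgr
[9] P1: store L0 := 2 | P0:I, P1:M(2) | bus: BusRdX,Flush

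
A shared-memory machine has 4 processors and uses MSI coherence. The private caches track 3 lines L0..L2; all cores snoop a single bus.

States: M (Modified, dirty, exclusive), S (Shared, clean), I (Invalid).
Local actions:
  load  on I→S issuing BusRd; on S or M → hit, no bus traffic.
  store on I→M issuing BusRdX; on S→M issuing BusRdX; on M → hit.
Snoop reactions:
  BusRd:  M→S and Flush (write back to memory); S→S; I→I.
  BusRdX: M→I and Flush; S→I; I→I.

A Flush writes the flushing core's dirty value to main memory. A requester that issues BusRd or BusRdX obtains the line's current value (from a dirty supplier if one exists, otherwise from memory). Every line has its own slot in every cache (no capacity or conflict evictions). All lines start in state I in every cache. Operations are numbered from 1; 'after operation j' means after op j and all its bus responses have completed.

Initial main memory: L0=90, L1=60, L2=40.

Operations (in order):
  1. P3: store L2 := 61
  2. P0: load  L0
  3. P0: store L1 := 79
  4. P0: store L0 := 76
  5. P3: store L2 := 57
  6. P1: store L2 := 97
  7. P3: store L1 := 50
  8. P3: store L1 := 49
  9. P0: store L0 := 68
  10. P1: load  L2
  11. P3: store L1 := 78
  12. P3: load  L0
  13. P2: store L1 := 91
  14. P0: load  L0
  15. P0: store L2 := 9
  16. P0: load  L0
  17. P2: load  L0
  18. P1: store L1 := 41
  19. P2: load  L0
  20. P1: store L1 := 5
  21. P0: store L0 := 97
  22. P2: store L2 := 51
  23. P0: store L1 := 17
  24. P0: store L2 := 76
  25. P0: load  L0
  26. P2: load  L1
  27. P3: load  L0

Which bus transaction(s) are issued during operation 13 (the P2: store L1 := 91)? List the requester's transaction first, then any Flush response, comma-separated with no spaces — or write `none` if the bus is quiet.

1. P3: store L2 := 61  bus=[BusRdX]  L2: P0=I P1=I P2=I P3=M  mem[L2]=40
2. P0: load  L0  bus=[BusRd]  L0: P0=S P1=I P2=I P3=I  mem[L0]=90
3. P0: store L1 := 79  bus=[BusRdX]  L1: P0=M P1=I P2=I P3=I  mem[L1]=60
4. P0: store L0 := 76  bus=[BusRdX]  L0: P0=M P1=I P2=I P3=I  mem[L0]=90
5. P3: store L2 := 57  bus=[-]  L2: P0=I P1=I P2=I P3=M  mem[L2]=40
6. P1: store L2 := 97  bus=[BusRdX,Flush]  L2: P0=I P1=M P2=I P3=I  mem[L2]=57
7. P3: store L1 := 50  bus=[BusRdX,Flush]  L1: P0=I P1=I P2=I P3=M  mem[L1]=79
8. P3: store L1 := 49  bus=[-]  L1: P0=I P1=I P2=I P3=M  mem[L1]=79
9. P0: store L0 := 68  bus=[-]  L0: P0=M P1=I P2=I P3=I  mem[L0]=90
10. P1: load  L2  bus=[-]  L2: P0=I P1=M P2=I P3=I  mem[L2]=57
11. P3: store L1 := 78  bus=[-]  L1: P0=I P1=I P2=I P3=M  mem[L1]=79
12. P3: load  L0  bus=[BusRd,Flush]  L0: P0=S P1=I P2=I P3=S  mem[L0]=68
13. P2: store L1 := 91  bus=[BusRdX,Flush]  L1: P0=I P1=I P2=M P3=I  mem[L1]=78
14. P0: load  L0  bus=[-]  L0: P0=S P1=I P2=I P3=S  mem[L0]=68
15. P0: store L2 := 9  bus=[BusRdX,Flush]  L2: P0=M P1=I P2=I P3=I  mem[L2]=97
16. P0: load  L0  bus=[-]  L0: P0=S P1=I P2=I P3=S  mem[L0]=68
17. P2: load  L0  bus=[BusRd]  L0: P0=S P1=I P2=S P3=S  mem[L0]=68
18. P1: store L1 := 41  bus=[BusRdX,Flush]  L1: P0=I P1=M P2=I P3=I  mem[L1]=91
19. P2: load  L0  bus=[-]  L0: P0=S P1=I P2=S P3=S  mem[L0]=68
20. P1: store L1 := 5  bus=[-]  L1: P0=I P1=M P2=I P3=I  mem[L1]=91
21. P0: store L0 := 97  bus=[BusRdX]  L0: P0=M P1=I P2=I P3=I  mem[L0]=68
22. P2: store L2 := 51  bus=[BusRdX,Flush]  L2: P0=I P1=I P2=M P3=I  mem[L2]=9
23. P0: store L1 := 17  bus=[BusRdX,Flush]  L1: P0=M P1=I P2=I P3=I  mem[L1]=5
24. P0: store L2 := 76  bus=[BusRdX,Flush]  L2: P0=M P1=I P2=I P3=I  mem[L2]=51
25. P0: load  L0  bus=[-]  L0: P0=M P1=I P2=I P3=I  mem[L0]=68
26. P2: load  L1  bus=[BusRd,Flush]  L1: P0=S P1=I P2=S P3=I  mem[L1]=17
27. P3: load  L0  bus=[BusRd,Flush]  L0: P0=S P1=I P2=I P3=S  mem[L0]=97

bus = BusRdX,Flush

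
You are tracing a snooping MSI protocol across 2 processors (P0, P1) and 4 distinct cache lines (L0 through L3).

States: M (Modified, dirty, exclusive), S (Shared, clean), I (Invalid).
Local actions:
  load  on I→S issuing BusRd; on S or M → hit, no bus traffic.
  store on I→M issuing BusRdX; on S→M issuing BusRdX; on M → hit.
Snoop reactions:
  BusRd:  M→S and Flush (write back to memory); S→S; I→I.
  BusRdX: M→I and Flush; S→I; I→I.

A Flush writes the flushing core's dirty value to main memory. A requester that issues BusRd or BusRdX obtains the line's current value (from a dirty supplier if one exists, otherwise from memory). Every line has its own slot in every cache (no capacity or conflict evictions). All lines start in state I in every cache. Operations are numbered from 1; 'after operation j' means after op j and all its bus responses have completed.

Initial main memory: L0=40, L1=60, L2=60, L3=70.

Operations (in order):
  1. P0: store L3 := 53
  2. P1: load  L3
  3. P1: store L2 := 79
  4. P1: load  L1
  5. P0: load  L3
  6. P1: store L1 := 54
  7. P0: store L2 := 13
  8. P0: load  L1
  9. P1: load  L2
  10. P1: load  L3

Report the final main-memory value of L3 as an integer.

1. P0: store L3 := 53  bus=[BusRdX]  L3: P0=M P1=I  mem[L3]=70
2. P1: load  L3  bus=[BusRd,Flush]  L3: P0=S P1=S  mem[L3]=53
3. P1: store L2 := 79  bus=[BusRdX]  L2: P0=I P1=M  mem[L2]=60
4. P1: load  L1  bus=[BusRd]  L1: P0=I P1=S  mem[L1]=60
5. P0: load  L3  bus=[-]  L3: P0=S P1=S  mem[L3]=53
6. P1: store L1 := 54  bus=[BusRdX]  L1: P0=I P1=M  mem[L1]=60
7. P0: store L2 := 13  bus=[BusRdX,Flush]  L2: P0=M P1=I  mem[L2]=79
8. P0: load  L1  bus=[BusRd,Flush]  L1: P0=S P1=S  mem[L1]=54
9. P1: load  L2  bus=[BusRd,Flush]  L2: P0=S P1=S  mem[L2]=13
10. P1: load  L3  bus=[-]  L3: P0=S P1=S  mem[L3]=53

memory[L3] = 53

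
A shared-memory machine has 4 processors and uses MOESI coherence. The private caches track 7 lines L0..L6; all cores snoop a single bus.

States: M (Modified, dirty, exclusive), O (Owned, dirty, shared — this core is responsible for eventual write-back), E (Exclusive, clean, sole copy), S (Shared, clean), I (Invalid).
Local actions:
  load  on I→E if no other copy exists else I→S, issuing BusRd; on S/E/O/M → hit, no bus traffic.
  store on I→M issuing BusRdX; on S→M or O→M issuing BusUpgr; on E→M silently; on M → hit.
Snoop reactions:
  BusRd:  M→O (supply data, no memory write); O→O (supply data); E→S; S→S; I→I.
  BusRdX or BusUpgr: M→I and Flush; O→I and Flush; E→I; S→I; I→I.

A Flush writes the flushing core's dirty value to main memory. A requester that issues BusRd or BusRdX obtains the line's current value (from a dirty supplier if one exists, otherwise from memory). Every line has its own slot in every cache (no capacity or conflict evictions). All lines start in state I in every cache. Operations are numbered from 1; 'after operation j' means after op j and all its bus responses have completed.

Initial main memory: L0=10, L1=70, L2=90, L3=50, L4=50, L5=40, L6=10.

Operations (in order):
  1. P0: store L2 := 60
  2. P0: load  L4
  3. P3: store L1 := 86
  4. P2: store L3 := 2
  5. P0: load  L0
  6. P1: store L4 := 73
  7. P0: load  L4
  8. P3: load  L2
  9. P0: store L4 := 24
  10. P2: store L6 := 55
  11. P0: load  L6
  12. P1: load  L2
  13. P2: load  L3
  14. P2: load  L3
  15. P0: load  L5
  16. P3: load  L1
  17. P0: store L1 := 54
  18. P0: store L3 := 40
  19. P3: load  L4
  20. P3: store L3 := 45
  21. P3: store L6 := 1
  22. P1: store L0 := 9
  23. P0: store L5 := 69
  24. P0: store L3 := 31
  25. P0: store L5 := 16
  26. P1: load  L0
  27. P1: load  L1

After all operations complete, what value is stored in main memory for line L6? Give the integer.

step 1: P0: store L2 := 60  ⟶  MIII  (L2)  txn=BusRdX  M[L2]=90
step 2: P0: load  L4  ⟶  EIII  (L4)  txn=BusRd  M[L4]=50
step 3: P3: store L1 := 86  ⟶  IIIM  (L1)  txn=BusRdX  M[L1]=70
step 4: P2: store L3 := 2  ⟶  IIMI  (L3)  txn=BusRdX  M[L3]=50
step 5: P0: load  L0  ⟶  EIII  (L0)  txn=BusRd  M[L0]=10
step 6: P1: store L4 := 73  ⟶  IMII  (L4)  txn=BusRdX  M[L4]=50
step 7: P0: load  L4  ⟶  SOII  (L4)  txn=BusRd  M[L4]=50
step 8: P3: load  L2  ⟶  OIIS  (L2)  txn=BusRd  M[L2]=90
step 9: P0: store L4 := 24  ⟶  MIII  (L4)  txn=BusUpgr+Flush  M[L4]=73
step 10: P2: store L6 := 55  ⟶  IIMI  (L6)  txn=BusRdX  M[L6]=10
step 11: P0: load  L6  ⟶  SIOI  (L6)  txn=BusRd  M[L6]=10
step 12: P1: load  L2  ⟶  OSIS  (L2)  txn=BusRd  M[L2]=90
step 13: P2: load  L3  ⟶  IIMI  (L3)  txn=∅  M[L3]=50
step 14: P2: load  L3  ⟶  IIMI  (L3)  txn=∅  M[L3]=50
step 15: P0: load  L5  ⟶  EIII  (L5)  txn=BusRd  M[L5]=40
step 16: P3: load  L1  ⟶  IIIM  (L1)  txn=∅  M[L1]=70
step 17: P0: store L1 := 54  ⟶  MIII  (L1)  txn=BusRdX+Flush  M[L1]=86
step 18: P0: store L3 := 40  ⟶  MIII  (L3)  txn=BusRdX+Flush  M[L3]=2
step 19: P3: load  L4  ⟶  OIIS  (L4)  txn=BusRd  M[L4]=73
step 20: P3: store L3 := 45  ⟶  IIIM  (L3)  txn=BusRdX+Flush  M[L3]=40
step 21: P3: store L6 := 1  ⟶  IIIM  (L6)  txn=BusRdX+Flush  M[L6]=55
step 22: P1: store L0 := 9  ⟶  IMII  (L0)  txn=BusRdX  M[L0]=10
step 23: P0: store L5 := 69  ⟶  MIII  (L5)  txn=∅  M[L5]=40
step 24: P0: store L3 := 31  ⟶  MIII  (L3)  txn=BusRdX+Flush  M[L3]=45
step 25: P0: store L5 := 16  ⟶  MIII  (L5)  txn=∅  M[L5]=40
step 26: P1: load  L0  ⟶  IMII  (L0)  txn=∅  M[L0]=10
step 27: P1: load  L1  ⟶  OSII  (L1)  txn=BusRd  M[L1]=86

memory[L6] = 55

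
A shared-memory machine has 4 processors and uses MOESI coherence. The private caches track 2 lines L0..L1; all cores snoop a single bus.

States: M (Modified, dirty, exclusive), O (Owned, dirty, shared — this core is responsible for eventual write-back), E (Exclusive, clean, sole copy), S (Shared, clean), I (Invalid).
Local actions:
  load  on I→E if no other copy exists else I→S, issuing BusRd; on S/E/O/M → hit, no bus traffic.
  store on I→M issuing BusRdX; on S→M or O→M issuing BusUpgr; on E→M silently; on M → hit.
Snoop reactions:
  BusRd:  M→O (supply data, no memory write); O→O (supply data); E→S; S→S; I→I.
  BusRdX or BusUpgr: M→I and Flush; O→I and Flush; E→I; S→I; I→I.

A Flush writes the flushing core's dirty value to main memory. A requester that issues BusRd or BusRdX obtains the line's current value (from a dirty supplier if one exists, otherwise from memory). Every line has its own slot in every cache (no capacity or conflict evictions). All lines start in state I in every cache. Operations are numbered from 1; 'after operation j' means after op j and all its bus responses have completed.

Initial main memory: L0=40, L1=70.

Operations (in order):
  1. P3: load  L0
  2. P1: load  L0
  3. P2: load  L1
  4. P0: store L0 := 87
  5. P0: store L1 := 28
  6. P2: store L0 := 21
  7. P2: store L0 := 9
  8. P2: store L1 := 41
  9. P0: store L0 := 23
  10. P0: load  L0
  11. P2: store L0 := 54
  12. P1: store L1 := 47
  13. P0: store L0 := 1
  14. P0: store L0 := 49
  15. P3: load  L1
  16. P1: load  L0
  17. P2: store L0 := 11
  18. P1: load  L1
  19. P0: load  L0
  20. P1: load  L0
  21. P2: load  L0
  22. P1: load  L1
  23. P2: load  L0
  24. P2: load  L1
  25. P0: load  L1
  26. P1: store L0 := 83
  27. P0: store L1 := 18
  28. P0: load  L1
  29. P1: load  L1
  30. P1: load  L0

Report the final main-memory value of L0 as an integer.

[1] P3: load  L0 | P0:I, P1:I, P2:I, P3:E(40) | bus: BusRd
[2] P1: load  L0 | P0:I, P1:S(40), P2:I, P3:S(40) | bus: BusRd
[3] P2: load  L1 | P0:I, P1:I, P2:E(70), P3:I | bus: BusRd
[4] P0: store L0 := 87 | P0:M(87), P1:I, P2:I, P3:I | bus: BusRdX
[5] P0: store L1 := 28 | P0:M(28), P1:I, P2:I, P3:I | bus: BusRdX
[6] P2: store L0 := 21 | P0:I, P1:I, P2:M(21), P3:I | bus: BusRdX,Flush
[7] P2: store L0 := 9 | P0:I, P1:I, P2:M(9), P3:I | bus: none
[8] P2: store L1 := 41 | P0:I, P1:I, P2:M(41), P3:I | bus: BusRdX,Flush
[9] P0: store L0 := 23 | P0:M(23), P1:I, P2:I, P3:I | bus: BusRdX,Flush
[10] P0: load  L0 | P0:M(23), P1:I, P2:I, P3:I | bus: none
[11] P2: store L0 := 54 | P0:I, P1:I, P2:M(54), P3:I | bus: BusRdX,Flush
[12] P1: store L1 := 47 | P0:I, P1:M(47), P2:I, P3:I | bus: BusRdX,Flush
[13] P0: store L0 := 1 | P0:M(1), P1:I, P2:I, P3:I | bus: BusRdX,Flush
[14] P0: store L0 := 49 | P0:M(49), P1:I, P2:I, P3:I | bus: none
[15] P3: load  L1 | P0:I, P1:O(47), P2:I, P3:S(47) | bus: BusRd
[16] P1: load  L0 | P0:O(49), P1:S(49), P2:I, P3:I | bus: BusRd
[17] P2: store L0 := 11 | P0:I, P1:I, P2:M(11), P3:I | bus: BusRdX,Flush
[18] P1: load  L1 | P0:I, P1:O(47), P2:I, P3:S(47) | bus: none
[19] P0: load  L0 | P0:S(11), P1:I, P2:O(11), P3:I | bus: BusRd
[20] P1: load  L0 | P0:S(11), P1:S(11), P2:O(11), P3:I | bus: BusRd
[21] P2: load  L0 | P0:S(11), P1:S(11), P2:O(11), P3:I | bus: none
[22] P1: load  L1 | P0:I, P1:O(47), P2:I, P3:S(47) | bus: none
[23] P2: load  L0 | P0:S(11), P1:S(11), P2:O(11), P3:I | bus: none
[24] P2: load  L1 | P0:I, P1:O(47), P2:S(47), P3:S(47) | bus: BusRd
[25] P0: load  L1 | P0:S(47), P1:O(47), P2:S(47), P3:S(47) | bus: BusRd
[26] P1: store L0 := 83 | P0:I, P1:M(83), P2:I, P3:I | bus: BusUpgr,Flush
[27] P0: store L1 := 18 | P0:M(18), P1:I, P2:I, P3:I | bus: BusUpgr,Flush
[28] P0: load  L1 | P0:M(18), P1:I, P2:I, P3:I | bus: none
[29] P1: load  L1 | P0:O(18), P1:S(18), P2:I, P3:I | bus: BusRd
[30] P1: load  L0 | P0:I, P1:M(83), P2:I, P3:I | bus: none

memory[L0] = 11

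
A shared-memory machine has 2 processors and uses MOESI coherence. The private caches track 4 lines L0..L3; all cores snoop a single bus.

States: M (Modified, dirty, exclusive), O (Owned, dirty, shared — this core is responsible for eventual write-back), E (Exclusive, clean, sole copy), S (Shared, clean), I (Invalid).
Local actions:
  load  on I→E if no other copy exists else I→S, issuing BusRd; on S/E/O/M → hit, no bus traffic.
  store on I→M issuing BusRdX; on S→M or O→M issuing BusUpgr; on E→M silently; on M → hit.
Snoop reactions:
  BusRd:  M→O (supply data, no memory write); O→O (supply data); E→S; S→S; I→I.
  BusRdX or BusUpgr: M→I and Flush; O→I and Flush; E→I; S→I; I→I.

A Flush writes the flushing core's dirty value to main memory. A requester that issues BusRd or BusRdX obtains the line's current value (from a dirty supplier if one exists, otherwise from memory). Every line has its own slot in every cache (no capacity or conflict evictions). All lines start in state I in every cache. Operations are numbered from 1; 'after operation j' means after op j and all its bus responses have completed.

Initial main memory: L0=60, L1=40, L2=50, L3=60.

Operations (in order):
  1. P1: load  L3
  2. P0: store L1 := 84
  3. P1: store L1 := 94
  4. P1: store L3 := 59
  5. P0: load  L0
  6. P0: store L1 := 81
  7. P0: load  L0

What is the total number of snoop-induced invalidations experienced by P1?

invalidations = 1

[1] P1: load  L3 | P0:I, P1:E(60) | bus: BusRd
[2] P0: store L1 := 84 | P0:M(84), P1:I | bus: BusRdX
[3] P1: store L1 := 94 | P0:I, P1:M(94) | bus: BusRdX,Flush
[4] P1: store L3 := 59 | P0:I, P1:M(59) | bus: none
[5] P0: load  L0 | P0:E(60), P1:I | bus: BusRd
[6] P0: store L1 := 81 | P0:M(81), P1:I | bus: BusRdX,Flush
[7] P0: load  L0 | P0:E(60), P1:I | bus: none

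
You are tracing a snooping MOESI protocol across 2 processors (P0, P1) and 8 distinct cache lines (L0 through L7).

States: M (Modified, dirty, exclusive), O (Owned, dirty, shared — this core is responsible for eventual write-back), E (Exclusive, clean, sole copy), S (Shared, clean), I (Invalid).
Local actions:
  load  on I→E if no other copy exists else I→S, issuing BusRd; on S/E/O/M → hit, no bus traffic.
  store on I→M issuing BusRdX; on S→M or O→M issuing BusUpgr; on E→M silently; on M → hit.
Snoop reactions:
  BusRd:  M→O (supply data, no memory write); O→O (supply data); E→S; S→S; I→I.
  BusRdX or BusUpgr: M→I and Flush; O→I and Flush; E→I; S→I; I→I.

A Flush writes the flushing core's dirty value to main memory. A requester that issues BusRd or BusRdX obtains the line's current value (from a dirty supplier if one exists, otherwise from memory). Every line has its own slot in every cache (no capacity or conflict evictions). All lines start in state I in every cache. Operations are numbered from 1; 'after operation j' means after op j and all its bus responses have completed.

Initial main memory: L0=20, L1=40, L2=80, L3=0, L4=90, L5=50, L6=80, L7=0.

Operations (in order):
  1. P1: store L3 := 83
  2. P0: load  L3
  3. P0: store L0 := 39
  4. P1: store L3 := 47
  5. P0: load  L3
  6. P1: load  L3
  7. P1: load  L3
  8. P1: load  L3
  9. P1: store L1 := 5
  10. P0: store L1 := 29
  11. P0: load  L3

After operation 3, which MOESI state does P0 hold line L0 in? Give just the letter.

state = M

1. P1: store L3 := 83  bus=[BusRdX]  L3: P0=I P1=M  mem[L3]=0
2. P0: load  L3  bus=[BusRd]  L3: P0=S P1=O  mem[L3]=0
3. P0: store L0 := 39  bus=[BusRdX]  L0: P0=M P1=I  mem[L0]=20
4. P1: store L3 := 47  bus=[BusUpgr]  L3: P0=I P1=M  mem[L3]=0
5. P0: load  L3  bus=[BusRd]  L3: P0=S P1=O  mem[L3]=0
6. P1: load  L3  bus=[-]  L3: P0=S P1=O  mem[L3]=0
7. P1: load  L3  bus=[-]  L3: P0=S P1=O  mem[L3]=0
8. P1: load  L3  bus=[-]  L3: P0=S P1=O  mem[L3]=0
9. P1: store L1 := 5  bus=[BusRdX]  L1: P0=I P1=M  mem[L1]=40
10. P0: store L1 := 29  bus=[BusRdX,Flush]  L1: P0=M P1=I  mem[L1]=5
11. P0: load  L3  bus=[-]  L3: P0=S P1=O  mem[L3]=0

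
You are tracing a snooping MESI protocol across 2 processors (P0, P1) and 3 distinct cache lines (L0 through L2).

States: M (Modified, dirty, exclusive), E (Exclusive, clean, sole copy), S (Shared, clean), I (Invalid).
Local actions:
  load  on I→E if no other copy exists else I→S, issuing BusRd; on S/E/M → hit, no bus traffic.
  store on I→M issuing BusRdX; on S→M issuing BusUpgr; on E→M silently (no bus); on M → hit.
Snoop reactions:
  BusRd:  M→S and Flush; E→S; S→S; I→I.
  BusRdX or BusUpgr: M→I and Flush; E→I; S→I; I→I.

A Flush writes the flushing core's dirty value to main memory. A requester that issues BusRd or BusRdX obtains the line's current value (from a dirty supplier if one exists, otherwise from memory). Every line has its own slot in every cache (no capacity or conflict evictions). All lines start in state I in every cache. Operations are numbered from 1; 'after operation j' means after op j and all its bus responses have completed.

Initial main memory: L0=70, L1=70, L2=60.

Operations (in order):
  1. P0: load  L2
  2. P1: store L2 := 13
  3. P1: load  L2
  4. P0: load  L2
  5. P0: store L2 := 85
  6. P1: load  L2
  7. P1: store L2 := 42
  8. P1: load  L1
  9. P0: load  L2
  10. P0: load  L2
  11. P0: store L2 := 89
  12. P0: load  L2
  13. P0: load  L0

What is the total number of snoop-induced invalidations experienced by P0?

1. P0: load  L2  bus=[BusRd]  L2: P0=E P1=I  mem[L2]=60
2. P1: store L2 := 13  bus=[BusRdX]  L2: P0=I P1=M  mem[L2]=60
3. P1: load  L2  bus=[-]  L2: P0=I P1=M  mem[L2]=60
4. P0: load  L2  bus=[BusRd,Flush]  L2: P0=S P1=S  mem[L2]=13
5. P0: store L2 := 85  bus=[BusUpgr]  L2: P0=M P1=I  mem[L2]=13
6. P1: load  L2  bus=[BusRd,Flush]  L2: P0=S P1=S  mem[L2]=85
7. P1: store L2 := 42  bus=[BusUpgr]  L2: P0=I P1=M  mem[L2]=85
8. P1: load  L1  bus=[BusRd]  L1: P0=I P1=E  mem[L1]=70
9. P0: load  L2  bus=[BusRd,Flush]  L2: P0=S P1=S  mem[L2]=42
10. P0: load  L2  bus=[-]  L2: P0=S P1=S  mem[L2]=42
11. P0: store L2 := 89  bus=[BusUpgr]  L2: P0=M P1=I  mem[L2]=42
12. P0: load  L2  bus=[-]  L2: P0=M P1=I  mem[L2]=42
13. P0: load  L0  bus=[BusRd]  L0: P0=E P1=I  mem[L0]=70

invalidations = 2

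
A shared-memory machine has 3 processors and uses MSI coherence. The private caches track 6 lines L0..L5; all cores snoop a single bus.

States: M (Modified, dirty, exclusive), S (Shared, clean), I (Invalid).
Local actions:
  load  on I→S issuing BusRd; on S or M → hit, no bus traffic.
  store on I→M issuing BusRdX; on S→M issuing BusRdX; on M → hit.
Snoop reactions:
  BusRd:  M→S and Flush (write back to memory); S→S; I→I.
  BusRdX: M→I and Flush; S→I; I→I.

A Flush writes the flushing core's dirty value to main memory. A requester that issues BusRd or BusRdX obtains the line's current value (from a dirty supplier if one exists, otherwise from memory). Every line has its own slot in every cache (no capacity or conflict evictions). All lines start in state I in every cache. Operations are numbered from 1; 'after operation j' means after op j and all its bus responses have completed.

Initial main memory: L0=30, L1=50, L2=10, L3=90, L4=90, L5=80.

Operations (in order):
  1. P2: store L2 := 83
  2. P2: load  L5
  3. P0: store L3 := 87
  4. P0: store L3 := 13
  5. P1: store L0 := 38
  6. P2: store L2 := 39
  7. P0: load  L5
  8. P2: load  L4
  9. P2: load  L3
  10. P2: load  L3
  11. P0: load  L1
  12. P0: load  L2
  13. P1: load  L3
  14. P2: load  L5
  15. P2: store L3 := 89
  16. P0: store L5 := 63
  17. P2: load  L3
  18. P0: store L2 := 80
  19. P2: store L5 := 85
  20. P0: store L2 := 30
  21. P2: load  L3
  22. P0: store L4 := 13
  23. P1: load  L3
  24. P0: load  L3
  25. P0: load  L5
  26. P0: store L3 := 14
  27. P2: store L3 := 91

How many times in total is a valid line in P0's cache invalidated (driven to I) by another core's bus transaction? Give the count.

invalidations = 3

  op1 P2: store L2 := 83 → I/I/M on L2; bus BusRdX; mem=10
  op2 P2: load  L5 → I/I/S on L5; bus BusRd; mem=80
  op3 P0: store L3 := 87 → M/I/I on L3; bus BusRdX; mem=90
  op4 P0: store L3 := 13 → M/I/I on L3; bus (none); mem=90
  op5 P1: store L0 := 38 → I/M/I on L0; bus BusRdX; mem=30
  op6 P2: store L2 := 39 → I/I/M on L2; bus (none); mem=10
  op7 P0: load  L5 → S/I/S on L5; bus BusRd; mem=80
  op8 P2: load  L4 → I/I/S on L4; bus BusRd; mem=90
  op9 P2: load  L3 → S/I/S on L3; bus BusRd Flush; mem=13
  op10 P2: load  L3 → S/I/S on L3; bus (none); mem=13
  op11 P0: load  L1 → S/I/I on L1; bus BusRd; mem=50
  op12 P0: load  L2 → S/I/S on L2; bus BusRd Flush; mem=39
  op13 P1: load  L3 → S/S/S on L3; bus BusRd; mem=13
  op14 P2: load  L5 → S/I/S on L5; bus (none); mem=80
  op15 P2: store L3 := 89 → I/I/M on L3; bus BusRdX; mem=13
  op16 P0: store L5 := 63 → M/I/I on L5; bus BusRdX; mem=80
  op17 P2: load  L3 → I/I/M on L3; bus (none); mem=13
  op18 P0: store L2 := 80 → M/I/I on L2; bus BusRdX; mem=39
  op19 P2: store L5 := 85 → I/I/M on L5; bus BusRdX Flush; mem=63
  op20 P0: store L2 := 30 → M/I/I on L2; bus (none); mem=39
  op21 P2: load  L3 → I/I/M on L3; bus (none); mem=13
  op22 P0: store L4 := 13 → M/I/I on L4; bus BusRdX; mem=90
  op23 P1: load  L3 → I/S/S on L3; bus BusRd Flush; mem=89
  op24 P0: load  L3 → S/S/S on L3; bus BusRd; mem=89
  op25 P0: load  L5 → S/I/S on L5; bus BusRd Flush; mem=85
  op26 P0: store L3 := 14 → M/I/I on L3; bus BusRdX; mem=89
  op27 P2: store L3 := 91 → I/I/M on L3; bus BusRdX Flush; mem=14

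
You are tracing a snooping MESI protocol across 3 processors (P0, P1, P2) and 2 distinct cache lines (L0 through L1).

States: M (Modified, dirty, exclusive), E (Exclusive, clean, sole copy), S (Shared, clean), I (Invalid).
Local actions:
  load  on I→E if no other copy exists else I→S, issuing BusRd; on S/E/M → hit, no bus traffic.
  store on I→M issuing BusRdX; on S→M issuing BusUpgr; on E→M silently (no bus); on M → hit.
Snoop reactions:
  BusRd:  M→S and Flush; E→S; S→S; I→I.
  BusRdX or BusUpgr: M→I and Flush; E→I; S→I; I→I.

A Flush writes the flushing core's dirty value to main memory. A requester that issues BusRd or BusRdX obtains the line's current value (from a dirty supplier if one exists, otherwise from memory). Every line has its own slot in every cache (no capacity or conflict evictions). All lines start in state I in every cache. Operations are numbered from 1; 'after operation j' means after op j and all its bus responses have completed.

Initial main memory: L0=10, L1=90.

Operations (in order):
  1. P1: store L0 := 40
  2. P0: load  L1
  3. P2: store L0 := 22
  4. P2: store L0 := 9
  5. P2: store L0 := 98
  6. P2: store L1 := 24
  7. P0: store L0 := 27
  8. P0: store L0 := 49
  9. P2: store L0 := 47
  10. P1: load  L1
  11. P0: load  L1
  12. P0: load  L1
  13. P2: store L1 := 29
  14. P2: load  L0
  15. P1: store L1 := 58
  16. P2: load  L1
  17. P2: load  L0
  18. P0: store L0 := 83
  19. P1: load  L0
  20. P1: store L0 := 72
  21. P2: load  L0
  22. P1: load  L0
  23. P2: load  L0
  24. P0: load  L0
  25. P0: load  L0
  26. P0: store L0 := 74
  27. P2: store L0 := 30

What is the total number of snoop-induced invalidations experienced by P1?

invalidations = 3

  op1 P1: store L0 := 40 → I/M/I on L0; bus BusRdX; mem=10
  op2 P0: load  L1 → E/I/I on L1; bus BusRd; mem=90
  op3 P2: store L0 := 22 → I/I/M on L0; bus BusRdX Flush; mem=40
  op4 P2: store L0 := 9 → I/I/M on L0; bus (none); mem=40
  op5 P2: store L0 := 98 → I/I/M on L0; bus (none); mem=40
  op6 P2: store L1 := 24 → I/I/M on L1; bus BusRdX; mem=90
  op7 P0: store L0 := 27 → M/I/I on L0; bus BusRdX Flush; mem=98
  op8 P0: store L0 := 49 → M/I/I on L0; bus (none); mem=98
  op9 P2: store L0 := 47 → I/I/M on L0; bus BusRdX Flush; mem=49
  op10 P1: load  L1 → I/S/S on L1; bus BusRd Flush; mem=24
  op11 P0: load  L1 → S/S/S on L1; bus BusRd; mem=24
  op12 P0: load  L1 → S/S/S on L1; bus (none); mem=24
  op13 P2: store L1 := 29 → I/I/M on L1; bus BusUpgr; mem=24
  op14 P2: load  L0 → I/I/M on L0; bus (none); mem=49
  op15 P1: store L1 := 58 → I/M/I on L1; bus BusRdX Flush; mem=29
  op16 P2: load  L1 → I/S/S on L1; bus BusRd Flush; mem=58
  op17 P2: load  L0 → I/I/M on L0; bus (none); mem=49
  op18 P0: store L0 := 83 → M/I/I on L0; bus BusRdX Flush; mem=47
  op19 P1: load  L0 → S/S/I on L0; bus BusRd Flush; mem=83
  op20 P1: store L0 := 72 → I/M/I on L0; bus BusUpgr; mem=83
  op21 P2: load  L0 → I/S/S on L0; bus BusRd Flush; mem=72
  op22 P1: load  L0 → I/S/S on L0; bus (none); mem=72
  op23 P2: load  L0 → I/S/S on L0; bus (none); mem=72
  op24 P0: load  L0 → S/S/S on L0; bus BusRd; mem=72
  op25 P0: load  L0 → S/S/S on L0; bus (none); mem=72
  op26 P0: store L0 := 74 → M/I/I on L0; bus BusUpgr; mem=72
  op27 P2: store L0 := 30 → I/I/M on L0; bus BusRdX Flush; mem=74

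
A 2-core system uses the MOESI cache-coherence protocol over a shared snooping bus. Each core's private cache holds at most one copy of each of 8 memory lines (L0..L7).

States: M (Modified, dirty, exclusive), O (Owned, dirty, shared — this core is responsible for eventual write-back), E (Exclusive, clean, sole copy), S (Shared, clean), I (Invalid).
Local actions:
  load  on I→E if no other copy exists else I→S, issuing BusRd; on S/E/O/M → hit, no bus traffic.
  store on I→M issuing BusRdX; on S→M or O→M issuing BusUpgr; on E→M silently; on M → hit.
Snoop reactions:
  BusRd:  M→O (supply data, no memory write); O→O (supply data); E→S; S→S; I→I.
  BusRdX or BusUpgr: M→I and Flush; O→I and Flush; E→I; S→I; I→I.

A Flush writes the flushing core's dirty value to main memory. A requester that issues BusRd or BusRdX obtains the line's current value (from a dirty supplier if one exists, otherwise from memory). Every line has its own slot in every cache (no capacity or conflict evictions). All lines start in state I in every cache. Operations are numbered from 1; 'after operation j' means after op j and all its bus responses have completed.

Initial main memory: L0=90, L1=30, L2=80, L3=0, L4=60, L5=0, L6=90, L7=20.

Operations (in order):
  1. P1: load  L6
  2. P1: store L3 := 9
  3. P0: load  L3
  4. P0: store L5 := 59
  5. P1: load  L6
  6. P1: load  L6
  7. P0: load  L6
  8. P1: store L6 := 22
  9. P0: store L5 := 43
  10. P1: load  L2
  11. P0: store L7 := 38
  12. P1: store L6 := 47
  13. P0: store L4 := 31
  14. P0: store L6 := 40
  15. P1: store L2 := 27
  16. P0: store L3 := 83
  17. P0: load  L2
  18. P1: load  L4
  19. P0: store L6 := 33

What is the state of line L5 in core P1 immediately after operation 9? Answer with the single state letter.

state = I

step 1: P1: load  L6  ⟶  IE  (L6)  txn=BusRd  M[L6]=90
step 2: P1: store L3 := 9  ⟶  IM  (L3)  txn=BusRdX  M[L3]=0
step 3: P0: load  L3  ⟶  SO  (L3)  txn=BusRd  M[L3]=0
step 4: P0: store L5 := 59  ⟶  MI  (L5)  txn=BusRdX  M[L5]=0
step 5: P1: load  L6  ⟶  IE  (L6)  txn=∅  M[L6]=90
step 6: P1: load  L6  ⟶  IE  (L6)  txn=∅  M[L6]=90
step 7: P0: load  L6  ⟶  SS  (L6)  txn=BusRd  M[L6]=90
step 8: P1: store L6 := 22  ⟶  IM  (L6)  txn=BusUpgr  M[L6]=90
step 9: P0: store L5 := 43  ⟶  MI  (L5)  txn=∅  M[L5]=0
step 10: P1: load  L2  ⟶  IE  (L2)  txn=BusRd  M[L2]=80
step 11: P0: store L7 := 38  ⟶  MI  (L7)  txn=BusRdX  M[L7]=20
step 12: P1: store L6 := 47  ⟶  IM  (L6)  txn=∅  M[L6]=90
step 13: P0: store L4 := 31  ⟶  MI  (L4)  txn=BusRdX  M[L4]=60
step 14: P0: store L6 := 40  ⟶  MI  (L6)  txn=BusRdX+Flush  M[L6]=47
step 15: P1: store L2 := 27  ⟶  IM  (L2)  txn=∅  M[L2]=80
step 16: P0: store L3 := 83  ⟶  MI  (L3)  txn=BusUpgr+Flush  M[L3]=9
step 17: P0: load  L2  ⟶  SO  (L2)  txn=BusRd  M[L2]=80
step 18: P1: load  L4  ⟶  OS  (L4)  txn=BusRd  M[L4]=60
step 19: P0: store L6 := 33  ⟶  MI  (L6)  txn=∅  M[L6]=47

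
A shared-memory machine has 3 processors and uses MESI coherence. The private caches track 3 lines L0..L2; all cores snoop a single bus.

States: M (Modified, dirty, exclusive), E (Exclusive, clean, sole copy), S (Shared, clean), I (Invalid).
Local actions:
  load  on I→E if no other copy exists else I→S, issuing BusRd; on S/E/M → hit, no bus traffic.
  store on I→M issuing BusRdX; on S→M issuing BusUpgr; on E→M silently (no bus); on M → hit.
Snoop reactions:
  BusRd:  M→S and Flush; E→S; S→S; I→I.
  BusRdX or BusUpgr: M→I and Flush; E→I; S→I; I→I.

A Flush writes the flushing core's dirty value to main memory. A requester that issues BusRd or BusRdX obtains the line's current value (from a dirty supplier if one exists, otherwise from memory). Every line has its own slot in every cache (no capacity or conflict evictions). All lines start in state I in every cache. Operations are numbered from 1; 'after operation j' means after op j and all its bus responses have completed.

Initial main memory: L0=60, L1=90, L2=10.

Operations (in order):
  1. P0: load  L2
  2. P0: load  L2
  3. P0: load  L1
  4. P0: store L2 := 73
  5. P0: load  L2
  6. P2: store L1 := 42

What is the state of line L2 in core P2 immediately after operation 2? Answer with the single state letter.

[1] P0: load  L2 | P0:E(10), P1:I, P2:I | bus: BusRd
[2] P0: load  L2 | P0:E(10), P1:I, P2:I | bus: none
[3] P0: load  L1 | P0:E(90), P1:I, P2:I | bus: BusRd
[4] P0: store L2 := 73 | P0:M(73), P1:I, P2:I | bus: none
[5] P0: load  L2 | P0:M(73), P1:I, P2:I | bus: none
[6] P2: store L1 := 42 | P0:I, P1:I, P2:M(42) | bus: BusRdX

state = I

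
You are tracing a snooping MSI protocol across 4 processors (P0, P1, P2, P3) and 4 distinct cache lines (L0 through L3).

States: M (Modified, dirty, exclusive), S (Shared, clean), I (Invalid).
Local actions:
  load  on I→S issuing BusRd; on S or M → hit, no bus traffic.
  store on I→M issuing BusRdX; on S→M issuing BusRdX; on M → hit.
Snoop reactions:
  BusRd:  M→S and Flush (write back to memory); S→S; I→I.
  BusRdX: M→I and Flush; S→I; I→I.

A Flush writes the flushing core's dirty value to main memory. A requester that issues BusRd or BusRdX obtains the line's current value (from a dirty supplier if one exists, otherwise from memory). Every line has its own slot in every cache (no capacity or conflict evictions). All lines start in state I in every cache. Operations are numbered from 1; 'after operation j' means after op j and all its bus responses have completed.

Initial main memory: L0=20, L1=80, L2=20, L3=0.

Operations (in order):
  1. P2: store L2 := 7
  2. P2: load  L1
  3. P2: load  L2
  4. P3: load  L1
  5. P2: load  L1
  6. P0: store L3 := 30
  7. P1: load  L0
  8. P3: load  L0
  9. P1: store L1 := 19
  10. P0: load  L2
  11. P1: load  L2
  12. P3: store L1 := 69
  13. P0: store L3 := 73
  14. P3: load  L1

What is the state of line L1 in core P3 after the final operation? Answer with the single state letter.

step 1: P2: store L2 := 7  ⟶  IIMI  (L2)  txn=BusRdX  M[L2]=20
step 2: P2: load  L1  ⟶  IISI  (L1)  txn=BusRd  M[L1]=80
step 3: P2: load  L2  ⟶  IIMI  (L2)  txn=∅  M[L2]=20
step 4: P3: load  L1  ⟶  IISS  (L1)  txn=BusRd  M[L1]=80
step 5: P2: load  L1  ⟶  IISS  (L1)  txn=∅  M[L1]=80
step 6: P0: store L3 := 30  ⟶  MIII  (L3)  txn=BusRdX  M[L3]=0
step 7: P1: load  L0  ⟶  ISII  (L0)  txn=BusRd  M[L0]=20
step 8: P3: load  L0  ⟶  ISIS  (L0)  txn=BusRd  M[L0]=20
step 9: P1: store L1 := 19  ⟶  IMII  (L1)  txn=BusRdX  M[L1]=80
step 10: P0: load  L2  ⟶  SISI  (L2)  txn=BusRd+Flush  M[L2]=7
step 11: P1: load  L2  ⟶  SSSI  (L2)  txn=BusRd  M[L2]=7
step 12: P3: store L1 := 69  ⟶  IIIM  (L1)  txn=BusRdX+Flush  M[L1]=19
step 13: P0: store L3 := 73  ⟶  MIII  (L3)  txn=∅  M[L3]=0
step 14: P3: load  L1  ⟶  IIIM  (L1)  txn=∅  M[L1]=19

state = M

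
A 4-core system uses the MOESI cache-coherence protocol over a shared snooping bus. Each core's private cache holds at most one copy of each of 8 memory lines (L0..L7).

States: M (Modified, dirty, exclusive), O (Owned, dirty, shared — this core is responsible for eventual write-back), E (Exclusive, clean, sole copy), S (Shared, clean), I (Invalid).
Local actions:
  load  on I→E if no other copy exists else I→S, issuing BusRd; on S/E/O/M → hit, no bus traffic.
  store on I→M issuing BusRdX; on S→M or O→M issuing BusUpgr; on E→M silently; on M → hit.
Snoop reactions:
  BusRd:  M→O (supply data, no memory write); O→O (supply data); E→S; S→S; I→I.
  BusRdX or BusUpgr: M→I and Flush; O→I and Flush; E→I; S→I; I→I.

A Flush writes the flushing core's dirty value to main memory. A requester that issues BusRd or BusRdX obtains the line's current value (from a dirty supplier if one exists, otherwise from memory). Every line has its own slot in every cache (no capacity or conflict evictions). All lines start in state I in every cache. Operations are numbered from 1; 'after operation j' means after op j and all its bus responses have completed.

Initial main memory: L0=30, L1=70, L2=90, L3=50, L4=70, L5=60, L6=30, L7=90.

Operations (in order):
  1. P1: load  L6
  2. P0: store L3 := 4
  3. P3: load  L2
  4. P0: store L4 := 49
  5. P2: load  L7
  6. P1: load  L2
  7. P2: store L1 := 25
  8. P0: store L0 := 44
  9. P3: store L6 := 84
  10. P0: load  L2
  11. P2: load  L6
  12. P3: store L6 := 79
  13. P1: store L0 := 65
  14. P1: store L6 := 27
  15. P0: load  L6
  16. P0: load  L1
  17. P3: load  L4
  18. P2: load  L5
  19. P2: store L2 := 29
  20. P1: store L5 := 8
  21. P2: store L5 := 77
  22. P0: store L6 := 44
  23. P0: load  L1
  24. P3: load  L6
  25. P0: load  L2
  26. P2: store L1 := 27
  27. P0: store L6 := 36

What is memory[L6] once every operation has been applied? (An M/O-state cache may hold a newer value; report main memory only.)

memory[L6] = 27

1. P1: load  L6  bus=[BusRd]  L6: P0=I P1=E P2=I P3=I  mem[L6]=30
2. P0: store L3 := 4  bus=[BusRdX]  L3: P0=M P1=I P2=I P3=I  mem[L3]=50
3. P3: load  L2  bus=[BusRd]  L2: P0=I P1=I P2=I P3=E  mem[L2]=90
4. P0: store L4 := 49  bus=[BusRdX]  L4: P0=M P1=I P2=I P3=I  mem[L4]=70
5. P2: load  L7  bus=[BusRd]  L7: P0=I P1=I P2=E P3=I  mem[L7]=90
6. P1: load  L2  bus=[BusRd]  L2: P0=I P1=S P2=I P3=S  mem[L2]=90
7. P2: store L1 := 25  bus=[BusRdX]  L1: P0=I P1=I P2=M P3=I  mem[L1]=70
8. P0: store L0 := 44  bus=[BusRdX]  L0: P0=M P1=I P2=I P3=I  mem[L0]=30
9. P3: store L6 := 84  bus=[BusRdX]  L6: P0=I P1=I P2=I P3=M  mem[L6]=30
10. P0: load  L2  bus=[BusRd]  L2: P0=S P1=S P2=I P3=S  mem[L2]=90
11. P2: load  L6  bus=[BusRd]  L6: P0=I P1=I P2=S P3=O  mem[L6]=30
12. P3: store L6 := 79  bus=[BusUpgr]  L6: P0=I P1=I P2=I P3=M  mem[L6]=30
13. P1: store L0 := 65  bus=[BusRdX,Flush]  L0: P0=I P1=M P2=I P3=I  mem[L0]=44
14. P1: store L6 := 27  bus=[BusRdX,Flush]  L6: P0=I P1=M P2=I P3=I  mem[L6]=79
15. P0: load  L6  bus=[BusRd]  L6: P0=S P1=O P2=I P3=I  mem[L6]=79
16. P0: load  L1  bus=[BusRd]  L1: P0=S P1=I P2=O P3=I  mem[L1]=70
17. P3: load  L4  bus=[BusRd]  L4: P0=O P1=I P2=I P3=S  mem[L4]=70
18. P2: load  L5  bus=[BusRd]  L5: P0=I P1=I P2=E P3=I  mem[L5]=60
19. P2: store L2 := 29  bus=[BusRdX]  L2: P0=I P1=I P2=M P3=I  mem[L2]=90
20. P1: store L5 := 8  bus=[BusRdX]  L5: P0=I P1=M P2=I P3=I  mem[L5]=60
21. P2: store L5 := 77  bus=[BusRdX,Flush]  L5: P0=I P1=I P2=M P3=I  mem[L5]=8
22. P0: store L6 := 44  bus=[BusUpgr,Flush]  L6: P0=M P1=I P2=I P3=I  mem[L6]=27
23. P0: load  L1  bus=[-]  L1: P0=S P1=I P2=O P3=I  mem[L1]=70
24. P3: load  L6  bus=[BusRd]  L6: P0=O P1=I P2=I P3=S  mem[L6]=27
25. P0: load  L2  bus=[BusRd]  L2: P0=S P1=I P2=O P3=I  mem[L2]=90
26. P2: store L1 := 27  bus=[BusUpgr]  L1: P0=I P1=I P2=M P3=I  mem[L1]=70
27. P0: store L6 := 36  bus=[BusUpgr]  L6: P0=M P1=I P2=I P3=I  mem[L6]=27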